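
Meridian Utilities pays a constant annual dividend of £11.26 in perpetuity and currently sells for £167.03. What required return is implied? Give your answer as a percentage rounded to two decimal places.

P = C/r ⇒ r = C/P = £11.26/£167.03 = 0.067413

6.74%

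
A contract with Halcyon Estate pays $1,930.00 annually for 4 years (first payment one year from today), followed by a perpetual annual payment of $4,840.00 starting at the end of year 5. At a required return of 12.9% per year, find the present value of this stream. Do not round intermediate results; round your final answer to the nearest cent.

PV of 4-year annuity: $1,930.00 × [1 − (1+0.129)^−4] / 0.129 = 5752.67800
Perpetuity value at year 4: $4,840.00 / 0.129 = 37519.37984
PV of perpetuity: 37519.37984 / (1+0.129)^4 = 23092.97491
Total PV = 5752.67800 + 23092.97491 = 28845.65291

$28845.65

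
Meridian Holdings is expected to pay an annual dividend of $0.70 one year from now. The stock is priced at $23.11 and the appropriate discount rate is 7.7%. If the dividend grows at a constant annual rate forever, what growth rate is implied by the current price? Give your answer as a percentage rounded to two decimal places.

4.67%

P = D₁/(r−g) ⇒ g = r − D₁/P = 0.077 − $0.70/$23.11 = 0.046710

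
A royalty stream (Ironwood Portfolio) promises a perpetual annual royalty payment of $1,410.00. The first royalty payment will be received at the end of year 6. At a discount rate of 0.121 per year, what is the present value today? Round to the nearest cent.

$6582.72

Value at end of year 5: C / r = $1,410.00 / 0.121 = $11,652.8926
Discount to today: PV = $11,652.8926 / (1 + 0.121)^5 = $11,652.8926 / 1.770223 = $6,582.72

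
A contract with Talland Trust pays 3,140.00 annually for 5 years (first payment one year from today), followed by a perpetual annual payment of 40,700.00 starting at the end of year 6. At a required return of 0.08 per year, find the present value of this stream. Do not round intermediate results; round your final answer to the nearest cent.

PV of 5-year annuity: 3,140.00 × [1 − (1+0.08)^−5] / 0.08 = 12537.10952
Perpetuity value at year 5: 40,700.00 / 0.08 = 508750.00000
PV of perpetuity: 508750.00000 / (1+0.08)^5 = 346246.70149
Total PV = 12537.10952 + 346246.70149 = 358783.81101

358783.81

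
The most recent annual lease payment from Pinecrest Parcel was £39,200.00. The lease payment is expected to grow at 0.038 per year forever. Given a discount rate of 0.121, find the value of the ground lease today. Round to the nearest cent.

D₁ = D₀ × (1 + g) = £39,200.00 × 1.038 = £40,689.6000
Growing perpetuity: P = D₁ / (r − g) = £40,689.6000 / (0.121 − 0.038) = £490,236.14

£490236.14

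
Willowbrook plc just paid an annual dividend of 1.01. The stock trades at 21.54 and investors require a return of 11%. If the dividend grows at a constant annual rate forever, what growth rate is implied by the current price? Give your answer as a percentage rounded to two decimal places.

P = D₀(1+g)/(r−g) ⇒ P(r−g) = D₀(1+g) ⇒ g(P+D₀) = P·r − D₀
g = (P·r − D₀)/(P + D₀) = (21.54×0.11 − 1.01) / (21.54 + 1.01) = 0.060284

6.03%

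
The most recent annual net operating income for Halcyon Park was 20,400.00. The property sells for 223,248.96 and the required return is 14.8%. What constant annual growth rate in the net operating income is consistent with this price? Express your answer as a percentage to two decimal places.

P = D₀(1+g)/(r−g) ⇒ P(r−g) = D₀(1+g) ⇒ g(P+D₀) = P·r − D₀
g = (P·r − D₀)/(P + D₀) = (223,248.96×0.148 − 20,400.00) / (223,248.96 + 20,400.00) = 0.051881

5.19%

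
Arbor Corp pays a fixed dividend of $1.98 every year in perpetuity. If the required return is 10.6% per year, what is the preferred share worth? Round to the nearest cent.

$18.68

Level perpetuity: PV = C / r = $1.98 / 0.106 = $18.68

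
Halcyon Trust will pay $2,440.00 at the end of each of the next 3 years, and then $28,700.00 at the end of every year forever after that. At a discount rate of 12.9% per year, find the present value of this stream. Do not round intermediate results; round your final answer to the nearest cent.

PV of 3-year annuity: $2,440.00 × [1 − (1+0.129)^−3] / 0.129 = 5771.00894
Perpetuity value at year 3: $28,700.00 / 0.129 = 222480.62016
PV of perpetuity: 222480.62016 / (1+0.129)^3 = 154600.31009
Total PV = 5771.00894 + 154600.31009 = 160371.31903

$160371.32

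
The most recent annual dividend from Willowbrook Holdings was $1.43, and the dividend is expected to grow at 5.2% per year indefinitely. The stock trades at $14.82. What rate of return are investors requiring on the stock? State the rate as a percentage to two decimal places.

D₁ = $1.43 × 1.052 = $1.5044
P = D₁/(r − g) ⇒ r = D₁/P + g = $1.5044/$14.82 + 0.052 = 0.101509 + 0.052 = 0.153509

15.35%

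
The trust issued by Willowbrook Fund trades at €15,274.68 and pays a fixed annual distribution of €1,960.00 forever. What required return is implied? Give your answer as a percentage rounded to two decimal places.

12.83%

P = C/r ⇒ r = C/P = €1,960.00/€15,274.68 = 0.128317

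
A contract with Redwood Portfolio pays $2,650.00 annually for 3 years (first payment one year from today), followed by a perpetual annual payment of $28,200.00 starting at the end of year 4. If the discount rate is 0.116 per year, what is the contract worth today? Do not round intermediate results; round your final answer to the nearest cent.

$181312.37

PV of 3-year annuity: $2,650.00 × [1 − (1+0.116)^−3] / 0.116 = 6408.85906
Perpetuity value at year 3: $28,200.00 / 0.116 = 243103.44828
PV of perpetuity: 243103.44828 / (1+0.116)^3 = 174903.51411
Total PV = 6408.85906 + 174903.51411 = 181312.37317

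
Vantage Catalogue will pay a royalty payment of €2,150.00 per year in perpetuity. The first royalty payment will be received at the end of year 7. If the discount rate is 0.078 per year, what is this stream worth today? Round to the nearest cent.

Value at end of year 6: C / r = €2,150.00 / 0.078 = €27,564.1026
Discount to today: PV = €27,564.1026 / (1 + 0.078)^6 = €27,564.1026 / 1.569324 = €17,564.32

€17564.32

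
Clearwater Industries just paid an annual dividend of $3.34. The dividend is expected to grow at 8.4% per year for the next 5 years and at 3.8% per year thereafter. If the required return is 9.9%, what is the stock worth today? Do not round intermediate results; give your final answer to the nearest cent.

$69.09

D_1 = 3.62056
D_2 = 3.92469
D_3 = 4.25436
D_4 = 4.61173
D_5 = 4.99911
Terminal value at year 5: TV = D_5×(1+g_2)/(r−g_2) = 5.18908/0.061 = 85.06686
P_0 = D_1/(1+r)^1 + D_2/(1+r)^2 + D_3/(1+r)^3 + D_4/(1+r)^4 + D_5/(1+r)^5 + TV/(1+r)^5
    = 3.29441 + 3.24945 + 3.20510 + 3.16135 + 3.11820 + 53.06057 = 69.08909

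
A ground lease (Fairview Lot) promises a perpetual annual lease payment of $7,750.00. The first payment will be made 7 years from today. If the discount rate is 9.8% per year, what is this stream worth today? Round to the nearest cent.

Value at end of year 6: C / r = $7,750.00 / 0.098 = $79,081.6327
Discount to today: PV = $79,081.6327 / (1 + 0.098)^6 = $79,081.6327 / 1.752323 = $45,129.61

$45129.61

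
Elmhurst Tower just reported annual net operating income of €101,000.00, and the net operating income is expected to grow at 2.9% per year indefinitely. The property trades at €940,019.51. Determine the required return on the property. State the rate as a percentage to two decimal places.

D₁ = €101,000.00 × 1.029 = €103,929.0000
P = D₁/(r − g) ⇒ r = D₁/P + g = €103,929.0000/€940,019.51 + 0.029 = 0.110560 + 0.029 = 0.139560

13.96%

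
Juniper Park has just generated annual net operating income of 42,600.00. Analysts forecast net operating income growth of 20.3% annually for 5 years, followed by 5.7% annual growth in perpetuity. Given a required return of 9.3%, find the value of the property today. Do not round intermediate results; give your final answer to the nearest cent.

D_1 = 51247.80000
D_2 = 61651.10340
D_3 = 74166.27739
D_4 = 89222.03170
D_5 = 107334.10414
Terminal value at year 5: TV = D_5×(1+g_2)/(r−g_2) = 113452.14807/0.036 = 3151448.55754
P_0 = D_1/(1+r)^1 + D_2/(1+r)^2 + D_3/(1+r)^3 + D_4/(1+r)^4 + D_5/(1+r)^5 + TV/(1+r)^5
    = 46887.28271 + 51606.03943 + 56799.69390 + 62516.04004 + 68807.68176 + 2020269.98960 = 2306886.72744

2306886.73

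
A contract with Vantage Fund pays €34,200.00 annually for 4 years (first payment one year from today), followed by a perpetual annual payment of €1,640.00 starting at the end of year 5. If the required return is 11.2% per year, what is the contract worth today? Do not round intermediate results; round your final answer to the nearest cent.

€115228.64

PV of 4-year annuity: €34,200.00 × [1 − (1+0.112)^−4] / 0.112 = 105652.14470
Perpetuity value at year 4: €1,640.00 / 0.112 = 14642.85714
PV of perpetuity: 14642.85714 / (1+0.112)^4 = 9576.49699
Total PV = 105652.14470 + 9576.49699 = 115228.64169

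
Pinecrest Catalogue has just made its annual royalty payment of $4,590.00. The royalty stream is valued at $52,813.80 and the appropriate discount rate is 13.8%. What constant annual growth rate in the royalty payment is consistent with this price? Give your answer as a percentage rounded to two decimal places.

4.70%

P = D₀(1+g)/(r−g) ⇒ P(r−g) = D₀(1+g) ⇒ g(P+D₀) = P·r − D₀
g = (P·r − D₀)/(P + D₀) = ($52,813.80×0.138 − $4,590.00) / ($52,813.80 + $4,590.00) = 0.047006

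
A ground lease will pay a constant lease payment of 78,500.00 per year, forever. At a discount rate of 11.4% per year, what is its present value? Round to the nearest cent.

688596.49

Level perpetuity: PV = C / r = 78,500.00 / 0.114 = 688,596.49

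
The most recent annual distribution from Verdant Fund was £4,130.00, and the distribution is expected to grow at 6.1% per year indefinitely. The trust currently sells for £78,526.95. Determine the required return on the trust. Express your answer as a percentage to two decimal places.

D₁ = £4,130.00 × 1.061 = £4,381.9300
P = D₁/(r − g) ⇒ r = D₁/P + g = £4,381.9300/£78,526.95 + 0.061 = 0.055802 + 0.061 = 0.116802

11.68%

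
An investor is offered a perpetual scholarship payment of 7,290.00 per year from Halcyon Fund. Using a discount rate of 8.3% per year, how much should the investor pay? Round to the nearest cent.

Level perpetuity: PV = C / r = 7,290.00 / 0.083 = 87,831.33

87831.33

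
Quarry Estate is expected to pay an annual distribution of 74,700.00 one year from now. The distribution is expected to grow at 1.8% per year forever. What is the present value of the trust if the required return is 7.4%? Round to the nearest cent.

Growing perpetuity: P = D₁ / (r − g) = 74,700.0000 / (0.074 − 0.018) = 1,333,928.57

1333928.57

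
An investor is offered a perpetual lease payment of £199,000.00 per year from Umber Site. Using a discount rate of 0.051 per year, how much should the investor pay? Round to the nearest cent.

Level perpetuity: PV = C / r = £199,000.00 / 0.051 = £3,901,960.78

£3901960.78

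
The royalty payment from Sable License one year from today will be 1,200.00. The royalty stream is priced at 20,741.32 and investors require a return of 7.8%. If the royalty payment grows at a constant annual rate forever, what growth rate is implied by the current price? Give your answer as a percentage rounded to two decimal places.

2.01%

P = D₁/(r−g) ⇒ g = r − D₁/P = 0.078 − 1,200.00/20,741.32 = 0.020144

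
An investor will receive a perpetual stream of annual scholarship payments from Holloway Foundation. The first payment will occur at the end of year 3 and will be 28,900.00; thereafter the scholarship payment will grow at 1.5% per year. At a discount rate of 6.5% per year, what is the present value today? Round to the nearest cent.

509599.07

Value at end of year 2: C₁ / (r − g) = 28,900.00 / (0.065 − 0.015) = 578,000.0000
Discount to today: PV = 578,000.0000 / (1 + 0.065)^2 = 578,000.0000 / 1.134225 = 509,599.07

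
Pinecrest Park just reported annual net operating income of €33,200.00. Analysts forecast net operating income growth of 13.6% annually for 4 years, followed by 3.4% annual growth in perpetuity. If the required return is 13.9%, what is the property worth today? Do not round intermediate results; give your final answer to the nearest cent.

D_1 = 37715.20000
D_2 = 42844.46720
D_3 = 48671.31474
D_4 = 55290.61354
Terminal value at year 4: TV = D_4×(1+g_2)/(r−g_2) = 57170.49440/0.105 = 544480.89909
P_0 = D_1/(1+r)^1 + D_2/(1+r)^2 + D_3/(1+r)^3 + D_4/(1+r)^4 + TV/(1+r)^4
    = 33112.55487 + 33025.34007 + 32938.35497 + 32851.59899 + 323510.03196 = 455437.88087

€455437.88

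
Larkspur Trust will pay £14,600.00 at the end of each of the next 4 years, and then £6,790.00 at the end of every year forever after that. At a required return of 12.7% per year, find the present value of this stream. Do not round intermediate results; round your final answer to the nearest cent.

£76840.74

PV of 4-year annuity: £14,600.00 × [1 − (1+0.127)^−4] / 0.127 = 43699.37425
Perpetuity value at year 4: £6,790.00 / 0.127 = 53464.56693
PV of perpetuity: 53464.56693 / (1+0.127)^4 = 33141.36480
Total PV = 43699.37425 + 33141.36480 = 76840.73904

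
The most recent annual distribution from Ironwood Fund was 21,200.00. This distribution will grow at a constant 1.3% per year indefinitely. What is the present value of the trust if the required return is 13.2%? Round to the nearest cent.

180467.23

D₁ = D₀ × (1 + g) = 21,200.00 × 1.013 = 21,475.6000
Growing perpetuity: P = D₁ / (r − g) = 21,475.6000 / (0.132 − 0.013) = 180,467.23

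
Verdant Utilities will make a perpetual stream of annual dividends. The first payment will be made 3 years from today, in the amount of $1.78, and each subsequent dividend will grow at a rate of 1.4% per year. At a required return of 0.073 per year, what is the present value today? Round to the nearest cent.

$26.20

Value at end of year 2: C₁ / (r − g) = $1.78 / (0.073 − 0.014) = $30.1695
Discount to today: PV = $30.1695 / (1 + 0.073)^2 = $30.1695 / 1.151329 = $26.20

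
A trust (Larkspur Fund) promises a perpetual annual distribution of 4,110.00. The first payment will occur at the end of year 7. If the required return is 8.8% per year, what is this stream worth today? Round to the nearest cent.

Value at end of year 6: C / r = 4,110.00 / 0.088 = 46,704.5455
Discount to today: PV = 46,704.5455 / (1 + 0.088)^6 = 46,704.5455 / 1.658721 = 28,156.96

28156.96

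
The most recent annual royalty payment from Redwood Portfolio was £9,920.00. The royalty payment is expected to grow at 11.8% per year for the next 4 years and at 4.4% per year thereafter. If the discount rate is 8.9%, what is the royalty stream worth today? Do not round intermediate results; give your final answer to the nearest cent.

£298048.60

D_1 = 11090.56000
D_2 = 12399.24608
D_3 = 13862.35712
D_4 = 15498.11526
Terminal value at year 4: TV = D_4×(1+g_2)/(r−g_2) = 16180.03233/0.045 = 359556.27397
P_0 = D_1/(1+r)^1 + D_2/(1+r)^2 + D_3/(1+r)^3 + D_4/(1+r)^4 + TV/(1+r)^4
    = 10184.16896 + 10455.37273 + 10733.79863 + 11019.63900 + 255655.62476 = 298048.60408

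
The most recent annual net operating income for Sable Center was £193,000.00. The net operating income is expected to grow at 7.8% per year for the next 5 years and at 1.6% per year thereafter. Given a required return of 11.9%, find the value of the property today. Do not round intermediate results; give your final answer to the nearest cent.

£2443605.77

D_1 = 208054.00000
D_2 = 224282.21200
D_3 = 241776.22454
D_4 = 260634.77005
D_5 = 280964.28211
Terminal value at year 5: TV = D_5×(1+g_2)/(r−g_2) = 285459.71063/0.103 = 2771453.50124
P_0 = D_1/(1+r)^1 + D_2/(1+r)^2 + D_3/(1+r)^3 + D_4/(1+r)^4 + D_5/(1+r)^5 + TV/(1+r)^5
    = 185928.50760 + 179116.11366 + 172553.32487 + 166230.99572 + 160140.31580 + 1579636.51317 = 2443605.77082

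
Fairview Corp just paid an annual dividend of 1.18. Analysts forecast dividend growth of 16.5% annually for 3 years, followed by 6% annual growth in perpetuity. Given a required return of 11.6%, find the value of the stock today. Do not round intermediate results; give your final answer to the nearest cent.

29.27

D_1 = 1.37470
D_2 = 1.60153
D_3 = 1.86578
Terminal value at year 3: TV = D_3×(1+g_2)/(r−g_2) = 1.97772/0.056 = 35.31650
P_0 = D_1/(1+r)^1 + D_2/(1+r)^2 + D_3/(1+r)^3 + TV/(1+r)^3
    = 1.23181 + 1.28589 + 1.34235 + 25.40885 = 29.26891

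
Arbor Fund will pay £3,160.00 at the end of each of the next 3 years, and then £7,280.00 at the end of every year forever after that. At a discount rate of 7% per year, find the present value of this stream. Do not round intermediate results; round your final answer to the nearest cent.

PV of 3-year annuity: £3,160.00 × [1 − (1+0.07)^−3] / 0.07 = 8292.83870
Perpetuity value at year 3: £7,280.00 / 0.07 = 104000.00000
PV of perpetuity: 104000.00000 / (1+0.07)^3 = 84894.97920
Total PV = 8292.83870 + 84894.97920 = 93187.81790

£93187.82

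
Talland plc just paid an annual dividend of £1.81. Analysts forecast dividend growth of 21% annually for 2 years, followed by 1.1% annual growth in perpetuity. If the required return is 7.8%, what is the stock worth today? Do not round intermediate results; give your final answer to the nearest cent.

D_1 = 2.19010
D_2 = 2.65002
Terminal value at year 2: TV = D_2×(1+g_2)/(r−g_2) = 2.67917/0.067 = 39.98763
P_0 = D_1/(1+r)^1 + D_2/(1+r)^2 + TV/(1+r)^2
    = 2.03163 + 2.28040 + 34.41028 = 38.72231

£38.72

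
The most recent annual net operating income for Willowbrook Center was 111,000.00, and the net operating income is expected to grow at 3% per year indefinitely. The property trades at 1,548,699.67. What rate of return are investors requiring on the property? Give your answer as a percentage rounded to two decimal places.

D₁ = 111,000.00 × 1.03 = 114,330.0000
P = D₁/(r − g) ⇒ r = D₁/P + g = 114,330.0000/1,548,699.67 + 0.03 = 0.073823 + 0.03 = 0.103823

10.38%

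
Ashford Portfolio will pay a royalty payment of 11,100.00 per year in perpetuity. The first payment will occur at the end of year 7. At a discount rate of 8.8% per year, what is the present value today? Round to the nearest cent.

76044.35

Value at end of year 6: C / r = 11,100.00 / 0.088 = 126,136.3636
Discount to today: PV = 126,136.3636 / (1 + 0.088)^6 = 126,136.3636 / 1.658721 = 76,044.35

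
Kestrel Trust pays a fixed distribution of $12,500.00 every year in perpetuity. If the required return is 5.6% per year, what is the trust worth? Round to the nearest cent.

$223214.29

Level perpetuity: PV = C / r = $12,500.00 / 0.056 = $223,214.29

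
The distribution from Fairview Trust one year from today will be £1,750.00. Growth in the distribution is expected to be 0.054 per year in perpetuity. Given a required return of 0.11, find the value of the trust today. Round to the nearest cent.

£31250.00

Growing perpetuity: P = D₁ / (r − g) = £1,750.0000 / (0.11 − 0.054) = £31,250.00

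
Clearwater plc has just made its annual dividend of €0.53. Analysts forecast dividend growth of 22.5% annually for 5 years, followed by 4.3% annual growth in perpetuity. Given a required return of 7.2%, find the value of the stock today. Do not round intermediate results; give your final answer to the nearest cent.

€41.17

D_1 = 0.64925
D_2 = 0.79533
D_3 = 0.97428
D_4 = 1.19349
D_5 = 1.46203
Terminal value at year 5: TV = D_5×(1+g_2)/(r−g_2) = 1.52490/0.029 = 52.58267
P_0 = D_1/(1+r)^1 + D_2/(1+r)^2 + D_3/(1+r)^3 + D_4/(1+r)^4 + D_5/(1+r)^5 + TV/(1+r)^5
    = 0.60564 + 0.69208 + 0.79086 + 0.90373 + 1.03272 + 37.14229 = 41.16733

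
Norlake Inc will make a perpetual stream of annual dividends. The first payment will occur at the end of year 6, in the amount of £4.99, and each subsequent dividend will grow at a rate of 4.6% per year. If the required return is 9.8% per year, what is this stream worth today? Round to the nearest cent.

Value at end of year 5: C₁ / (r − g) = £4.99 / (0.098 − 0.046) = £95.9615
Discount to today: PV = £95.9615 / (1 + 0.098)^5 = £95.9615 / 1.595922 = £60.13

£60.13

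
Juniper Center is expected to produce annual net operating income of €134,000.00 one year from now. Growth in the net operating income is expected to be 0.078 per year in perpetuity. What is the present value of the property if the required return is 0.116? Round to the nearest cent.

Growing perpetuity: P = D₁ / (r − g) = €134,000.0000 / (0.116 − 0.078) = €3,526,315.79

€3526315.79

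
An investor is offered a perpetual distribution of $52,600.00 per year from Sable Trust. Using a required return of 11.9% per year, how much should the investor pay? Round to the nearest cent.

Level perpetuity: PV = C / r = $52,600.00 / 0.119 = $442,016.81

$442016.81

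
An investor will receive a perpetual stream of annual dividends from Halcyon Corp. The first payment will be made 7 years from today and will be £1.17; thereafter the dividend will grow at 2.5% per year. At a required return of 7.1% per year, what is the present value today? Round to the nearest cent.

£16.85

Value at end of year 6: C₁ / (r − g) = £1.17 / (0.071 − 0.025) = £25.4348
Discount to today: PV = £25.4348 / (1 + 0.071)^6 = £25.4348 / 1.509165 = £16.85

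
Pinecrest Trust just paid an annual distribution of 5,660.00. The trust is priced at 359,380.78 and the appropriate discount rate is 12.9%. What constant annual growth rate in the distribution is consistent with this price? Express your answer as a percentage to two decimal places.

P = D₀(1+g)/(r−g) ⇒ P(r−g) = D₀(1+g) ⇒ g(P+D₀) = P·r − D₀
g = (P·r − D₀)/(P + D₀) = (359,380.78×0.129 − 5,660.00) / (359,380.78 + 5,660.00) = 0.111495

11.15%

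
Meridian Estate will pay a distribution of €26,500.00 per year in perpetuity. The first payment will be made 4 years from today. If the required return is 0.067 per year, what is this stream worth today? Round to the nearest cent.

Value at end of year 3: C / r = €26,500.00 / 0.067 = €395,522.3881
Discount to today: PV = €395,522.3881 / (1 + 0.067)^3 = €395,522.3881 / 1.214768 = €325,595.06

€325595.06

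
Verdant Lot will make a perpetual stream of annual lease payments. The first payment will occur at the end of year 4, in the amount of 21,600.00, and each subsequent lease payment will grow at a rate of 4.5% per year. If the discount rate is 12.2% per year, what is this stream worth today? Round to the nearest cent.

198602.38

Value at end of year 3: C₁ / (r − g) = 21,600.00 / (0.122 − 0.045) = 280,519.4805
Discount to today: PV = 280,519.4805 / (1 + 0.122)^3 = 280,519.4805 / 1.412468 = 198,602.38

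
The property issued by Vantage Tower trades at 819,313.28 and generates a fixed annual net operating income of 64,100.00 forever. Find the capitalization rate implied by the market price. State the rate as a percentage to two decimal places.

P = C/r ⇒ r = C/P = 64,100.00/819,313.28 = 0.078236

7.82%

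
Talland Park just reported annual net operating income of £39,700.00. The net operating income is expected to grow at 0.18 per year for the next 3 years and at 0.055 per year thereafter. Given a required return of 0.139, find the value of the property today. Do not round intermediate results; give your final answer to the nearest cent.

D_1 = 46846.00000
D_2 = 55278.28000
D_3 = 65228.37040
Terminal value at year 3: TV = D_3×(1+g_2)/(r−g_2) = 68815.93077/0.084 = 819237.27110
P_0 = D_1/(1+r)^1 + D_2/(1+r)^2 + D_3/(1+r)^3 + TV/(1+r)^3
    = 41129.06058 + 42609.56232 + 44143.35693 + 554419.54235 = 682301.52217

£682301.52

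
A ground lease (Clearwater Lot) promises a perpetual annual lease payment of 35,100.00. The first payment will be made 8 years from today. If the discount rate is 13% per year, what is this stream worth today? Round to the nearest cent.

114766.37

Value at end of year 7: C / r = 35,100.00 / 0.13 = 270,000.0000
Discount to today: PV = 270,000.0000 / (1 + 0.13)^7 = 270,000.0000 / 2.352605 = 114,766.37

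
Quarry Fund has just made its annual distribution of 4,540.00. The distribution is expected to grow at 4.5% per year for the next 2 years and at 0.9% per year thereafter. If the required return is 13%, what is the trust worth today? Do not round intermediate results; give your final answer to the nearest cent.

40458.23

D_1 = 4744.30000
D_2 = 4957.79350
Terminal value at year 2: TV = D_2×(1+g_2)/(r−g_2) = 5002.41364/0.121 = 41342.26150
P_0 = D_1/(1+r)^1 + D_2/(1+r)^2 + TV/(1+r)^2
    = 4198.49558 + 3882.67954 + 32377.05498 = 40458.23009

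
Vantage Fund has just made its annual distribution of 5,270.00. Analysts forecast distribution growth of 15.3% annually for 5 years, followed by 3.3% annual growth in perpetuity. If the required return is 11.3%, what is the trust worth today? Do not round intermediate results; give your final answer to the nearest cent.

110518.79

D_1 = 6076.31000
D_2 = 7005.98543
D_3 = 8077.90120
D_4 = 9313.82008
D_5 = 10738.83456
Terminal value at year 5: TV = D_5×(1+g_2)/(r−g_2) = 11093.21610/0.08 = 138665.20122
P_0 = D_1/(1+r)^1 + D_2/(1+r)^2 + D_3/(1+r)^3 + D_4/(1+r)^4 + D_5/(1+r)^5 + TV/(1+r)^5
    = 5459.39802 + 5655.60280 + 5858.85897 + 6069.41994 + 6287.54824 + 81187.96663 = 110518.79460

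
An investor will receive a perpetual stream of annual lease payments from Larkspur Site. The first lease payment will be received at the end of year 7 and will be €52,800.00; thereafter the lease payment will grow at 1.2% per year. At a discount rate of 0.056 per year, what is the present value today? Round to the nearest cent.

€865361.83

Value at end of year 6: C₁ / (r − g) = €52,800.00 / (0.056 − 0.012) = €1,200,000.0000
Discount to today: PV = €1,200,000.0000 / (1 + 0.056)^6 = €1,200,000.0000 / 1.386703 = €865,361.83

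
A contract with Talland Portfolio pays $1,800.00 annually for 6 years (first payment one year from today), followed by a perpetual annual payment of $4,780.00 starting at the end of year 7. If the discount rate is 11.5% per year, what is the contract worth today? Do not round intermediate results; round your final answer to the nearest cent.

$29137.74

PV of 6-year annuity: $1,800.00 × [1 − (1+0.115)^−6] / 0.115 = 7506.52926
Perpetuity value at year 6: $4,780.00 / 0.115 = 41565.21739
PV of perpetuity: 41565.21739 / (1+0.115)^6 = 21631.21191
Total PV = 7506.52926 + 21631.21191 = 29137.74117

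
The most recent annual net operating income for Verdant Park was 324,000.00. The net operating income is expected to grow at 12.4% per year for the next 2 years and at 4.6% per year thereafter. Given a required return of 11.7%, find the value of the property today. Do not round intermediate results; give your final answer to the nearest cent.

D_1 = 364176.00000
D_2 = 409333.82400
Terminal value at year 2: TV = D_2×(1+g_2)/(r−g_2) = 428163.17990/0.071 = 6030467.32259
P_0 = D_1/(1+r)^1 + D_2/(1+r)^2 + TV/(1+r)^2
    = 326030.43868 + 328073.60167 + 4833309.68101 = 5487413.72136

5487413.72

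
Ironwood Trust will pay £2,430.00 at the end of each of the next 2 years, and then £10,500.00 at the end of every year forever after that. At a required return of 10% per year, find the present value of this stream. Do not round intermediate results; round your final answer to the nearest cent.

£90994.21

PV of 2-year annuity: £2,430.00 × [1 − (1+0.1)^−2] / 0.1 = 4217.35537
Perpetuity value at year 2: £10,500.00 / 0.1 = 105000.00000
PV of perpetuity: 105000.00000 / (1+0.1)^2 = 86776.85950
Total PV = 4217.35537 + 86776.85950 = 90994.21488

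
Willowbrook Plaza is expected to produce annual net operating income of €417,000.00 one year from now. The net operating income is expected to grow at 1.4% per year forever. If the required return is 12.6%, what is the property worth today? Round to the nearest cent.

€3723214.29

Growing perpetuity: P = D₁ / (r − g) = €417,000.0000 / (0.126 − 0.014) = €3,723,214.29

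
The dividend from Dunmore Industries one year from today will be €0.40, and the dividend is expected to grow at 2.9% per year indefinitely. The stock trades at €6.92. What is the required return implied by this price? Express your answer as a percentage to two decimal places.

P = D₁/(r − g) ⇒ r = D₁/P + g = €0.4000/€6.92 + 0.029 = 0.057803 + 0.029 = 0.086803

8.68%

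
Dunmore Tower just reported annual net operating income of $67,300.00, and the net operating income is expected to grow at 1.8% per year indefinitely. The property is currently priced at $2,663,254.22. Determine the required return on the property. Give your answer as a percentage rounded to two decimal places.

4.37%

D₁ = $67,300.00 × 1.018 = $68,511.4000
P = D₁/(r − g) ⇒ r = D₁/P + g = $68,511.4000/$2,663,254.22 + 0.018 = 0.025725 + 0.018 = 0.043725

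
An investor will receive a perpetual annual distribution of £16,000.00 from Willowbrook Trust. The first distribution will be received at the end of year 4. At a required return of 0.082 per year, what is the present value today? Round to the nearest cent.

Value at end of year 3: C / r = £16,000.00 / 0.082 = £195,121.9512
Discount to today: PV = £195,121.9512 / (1 + 0.082)^3 = £195,121.9512 / 1.266723 = £154,036.75

£154036.75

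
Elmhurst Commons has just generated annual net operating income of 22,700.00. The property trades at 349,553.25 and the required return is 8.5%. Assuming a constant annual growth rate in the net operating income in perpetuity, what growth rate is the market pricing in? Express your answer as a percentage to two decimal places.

P = D₀(1+g)/(r−g) ⇒ P(r−g) = D₀(1+g) ⇒ g(P+D₀) = P·r − D₀
g = (P·r − D₀)/(P + D₀) = (349,553.25×0.085 − 22,700.00) / (349,553.25 + 22,700.00) = 0.018837

1.88%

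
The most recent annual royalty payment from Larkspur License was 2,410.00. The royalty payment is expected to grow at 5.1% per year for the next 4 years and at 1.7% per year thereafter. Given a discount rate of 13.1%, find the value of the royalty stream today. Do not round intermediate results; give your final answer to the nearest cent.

24083.91

D_1 = 2532.91000
D_2 = 2662.08841
D_3 = 2797.85492
D_4 = 2940.54552
Terminal value at year 4: TV = D_4×(1+g_2)/(r−g_2) = 2990.53479/0.114 = 26232.76135
P_0 = D_1/(1+r)^1 + D_2/(1+r)^2 + D_3/(1+r)^3 + D_4/(1+r)^4 + TV/(1+r)^4
    = 2239.53139 + 2081.12068 + 1933.91497 + 1797.12169 + 16032.21722 = 24083.90596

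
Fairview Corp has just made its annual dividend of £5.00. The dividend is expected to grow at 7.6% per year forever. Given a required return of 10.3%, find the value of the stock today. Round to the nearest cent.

D₁ = D₀ × (1 + g) = £5.00 × 1.076 = £5.3800
Growing perpetuity: P = D₁ / (r − g) = £5.3800 / (0.103 − 0.076) = £199.26

£199.26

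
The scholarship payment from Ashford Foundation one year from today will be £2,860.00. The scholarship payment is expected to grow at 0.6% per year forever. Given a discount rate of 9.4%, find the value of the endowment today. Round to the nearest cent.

Growing perpetuity: P = D₁ / (r − g) = £2,860.0000 / (0.094 − 0.006) = £32,500.00

£32500.00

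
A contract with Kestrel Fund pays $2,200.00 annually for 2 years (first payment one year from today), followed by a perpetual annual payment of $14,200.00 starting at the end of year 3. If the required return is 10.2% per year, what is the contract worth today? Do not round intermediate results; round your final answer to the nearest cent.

PV of 2-year annuity: $2,200.00 × [1 − (1+0.102)^−2] / 0.102 = 3807.95847
Perpetuity value at year 2: $14,200.00 / 0.102 = 139215.68627
PV of perpetuity: 139215.68627 / (1+0.102)^2 = 114637.04523
Total PV = 3807.95847 + 114637.04523 = 118445.00370

$118445.00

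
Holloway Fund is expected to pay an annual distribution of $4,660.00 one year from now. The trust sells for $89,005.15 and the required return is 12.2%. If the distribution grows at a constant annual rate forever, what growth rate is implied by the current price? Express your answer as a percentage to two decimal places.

P = D₁/(r−g) ⇒ g = r − D₁/P = 0.122 − $4,660.00/$89,005.15 = 0.069643

6.96%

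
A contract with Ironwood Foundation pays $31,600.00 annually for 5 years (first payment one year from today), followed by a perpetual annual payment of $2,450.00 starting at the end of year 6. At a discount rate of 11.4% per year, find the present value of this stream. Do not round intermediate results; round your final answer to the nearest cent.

$128151.30

PV of 5-year annuity: $31,600.00 × [1 − (1+0.114)^−5] / 0.114 = 115624.63719
Perpetuity value at year 5: $2,450.00 / 0.114 = 21491.22807
PV of perpetuity: 21491.22807 / (1+0.114)^5 = 12526.65968
Total PV = 115624.63719 + 12526.65968 = 128151.29687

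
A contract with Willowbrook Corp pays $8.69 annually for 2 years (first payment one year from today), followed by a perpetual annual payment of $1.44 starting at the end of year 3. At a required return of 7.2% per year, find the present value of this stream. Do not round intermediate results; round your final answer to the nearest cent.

$33.07

PV of 2-year annuity: $8.69 × [1 − (1+0.072)^−2] / 0.072 = 15.66823
Perpetuity value at year 2: $1.44 / 0.072 = 20.00000
PV of perpetuity: 20.00000 / (1+0.072)^2 = 17.40365
Total PV = 15.66823 + 17.40365 = 33.07188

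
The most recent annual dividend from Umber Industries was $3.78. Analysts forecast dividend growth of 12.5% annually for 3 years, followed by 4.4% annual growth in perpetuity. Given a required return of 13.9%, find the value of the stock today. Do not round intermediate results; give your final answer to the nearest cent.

D_1 = 4.25250
D_2 = 4.78406
D_3 = 5.38207
Terminal value at year 3: TV = D_3×(1+g_2)/(r−g_2) = 5.61888/0.095 = 59.14612
P_0 = D_1/(1+r)^1 + D_2/(1+r)^2 + D_3/(1+r)^3 + TV/(1+r)^3
    = 3.73354 + 3.68765 + 3.64232 + 40.02719 = 51.09070

$51.09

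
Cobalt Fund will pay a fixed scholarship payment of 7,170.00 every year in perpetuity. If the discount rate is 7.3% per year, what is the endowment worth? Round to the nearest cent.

98219.18

Level perpetuity: PV = C / r = 7,170.00 / 0.073 = 98,219.18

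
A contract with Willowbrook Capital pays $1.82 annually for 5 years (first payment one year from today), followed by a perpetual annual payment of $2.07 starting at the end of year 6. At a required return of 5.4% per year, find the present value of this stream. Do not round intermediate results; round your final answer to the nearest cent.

PV of 5-year annuity: $1.82 × [1 − (1+0.054)^−5] / 0.054 = 7.79328
Perpetuity value at year 5: $2.07 / 0.054 = 38.33333
PV of perpetuity: 38.33333 / (1+0.054)^5 = 29.46955
Total PV = 7.79328 + 29.46955 = 37.26283

$37.26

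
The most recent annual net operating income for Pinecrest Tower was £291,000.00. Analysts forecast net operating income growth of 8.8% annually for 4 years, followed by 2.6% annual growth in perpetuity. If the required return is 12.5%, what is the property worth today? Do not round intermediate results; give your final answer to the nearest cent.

D_1 = 316608.00000
D_2 = 344469.50400
D_3 = 374782.82035
D_4 = 407763.70854
Terminal value at year 4: TV = D_4×(1+g_2)/(r−g_2) = 418365.56497/0.099 = 4225914.79763
P_0 = D_1/(1+r)^1 + D_2/(1+r)^2 + D_3/(1+r)^3 + D_4/(1+r)^4 + TV/(1+r)^4
    = 281429.33333 + 272173.43526 + 263221.95339 + 254564.87581 + 2638217.80385 = 3709607.40164

£3709607.40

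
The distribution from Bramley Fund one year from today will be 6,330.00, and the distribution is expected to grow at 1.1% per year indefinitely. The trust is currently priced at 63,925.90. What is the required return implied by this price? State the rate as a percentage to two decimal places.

P = D₁/(r − g) ⇒ r = D₁/P + g = 6,330.0000/63,925.90 + 0.011 = 0.099021 + 0.011 = 0.110021

11.00%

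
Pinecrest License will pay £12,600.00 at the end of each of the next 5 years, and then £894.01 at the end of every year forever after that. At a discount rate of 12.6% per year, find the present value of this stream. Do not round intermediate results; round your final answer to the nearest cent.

PV of 5-year annuity: £12,600.00 × [1 − (1+0.126)^−5] / 0.126 = 44753.08303
Perpetuity value at year 5: £894.01 / 0.126 = 7095.31746
PV of perpetuity: 7095.31746 / (1+0.126)^5 = 3919.94415
Total PV = 44753.08303 + 3919.94415 = 48673.02718

£48673.03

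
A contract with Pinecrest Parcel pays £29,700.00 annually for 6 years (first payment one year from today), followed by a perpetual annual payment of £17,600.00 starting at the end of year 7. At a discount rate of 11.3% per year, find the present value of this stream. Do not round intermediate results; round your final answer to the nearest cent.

£206502.35

PV of 6-year annuity: £29,700.00 × [1 − (1+0.113)^−6] / 0.113 = 124568.52605
Perpetuity value at year 6: £17,600.00 / 0.113 = 155752.21239
PV of perpetuity: 155752.21239 / (1+0.113)^6 = 81933.82658
Total PV = 124568.52605 + 81933.82658 = 206502.35263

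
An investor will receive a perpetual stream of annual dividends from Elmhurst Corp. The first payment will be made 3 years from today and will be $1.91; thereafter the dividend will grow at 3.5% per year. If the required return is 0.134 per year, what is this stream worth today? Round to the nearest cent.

$15.00

Value at end of year 2: C₁ / (r − g) = $1.91 / (0.134 − 0.035) = $19.2929
Discount to today: PV = $19.2929 / (1 + 0.134)^2 = $19.2929 / 1.285956 = $15.00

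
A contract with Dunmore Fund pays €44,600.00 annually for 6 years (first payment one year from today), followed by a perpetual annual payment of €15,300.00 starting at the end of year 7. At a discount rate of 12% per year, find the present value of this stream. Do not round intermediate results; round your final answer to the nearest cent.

PV of 6-year annuity: €44,600.00 × [1 − (1+0.12)^−6] / 0.12 = 183368.76663
Perpetuity value at year 6: €15,300.00 / 0.12 = 127500.00000
PV of perpetuity: 127500.00000 / (1+0.12)^6 = 64595.46795
Total PV = 183368.76663 + 64595.46795 = 247964.23458

€247964.23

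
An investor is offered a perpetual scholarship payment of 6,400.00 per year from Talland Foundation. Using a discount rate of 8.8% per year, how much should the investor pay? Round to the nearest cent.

72727.27

Level perpetuity: PV = C / r = 6,400.00 / 0.088 = 72,727.27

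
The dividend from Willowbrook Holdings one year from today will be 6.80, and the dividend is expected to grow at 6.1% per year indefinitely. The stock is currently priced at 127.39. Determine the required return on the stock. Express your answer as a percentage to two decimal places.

11.44%

P = D₁/(r − g) ⇒ r = D₁/P + g = 6.8000/127.39 + 0.061 = 0.053379 + 0.061 = 0.114379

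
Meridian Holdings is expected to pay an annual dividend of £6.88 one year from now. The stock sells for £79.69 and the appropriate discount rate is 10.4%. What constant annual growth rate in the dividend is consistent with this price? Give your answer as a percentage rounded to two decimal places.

1.77%

P = D₁/(r−g) ⇒ g = r − D₁/P = 0.104 − £6.88/£79.69 = 0.017665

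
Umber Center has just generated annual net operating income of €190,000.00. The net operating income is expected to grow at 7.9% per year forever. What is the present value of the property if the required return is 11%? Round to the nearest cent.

€6613225.81

D₁ = D₀ × (1 + g) = €190,000.00 × 1.079 = €205,010.0000
Growing perpetuity: P = D₁ / (r − g) = €205,010.0000 / (0.11 − 0.079) = €6,613,225.81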